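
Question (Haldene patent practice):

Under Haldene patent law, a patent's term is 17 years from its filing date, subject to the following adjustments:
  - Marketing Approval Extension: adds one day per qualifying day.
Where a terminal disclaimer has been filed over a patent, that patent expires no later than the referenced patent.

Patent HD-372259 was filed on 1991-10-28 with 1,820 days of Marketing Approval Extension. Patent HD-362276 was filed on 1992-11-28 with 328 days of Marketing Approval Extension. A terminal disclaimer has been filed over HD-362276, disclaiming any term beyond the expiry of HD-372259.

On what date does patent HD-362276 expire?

Natural term of HD-362276:
  Base: filing + 17 years → 28 November 2009.
  Marketing Approval Extension: +328 days → 22 October 2010.
Expiry of referenced patent HD-372259:
  Base: filing + 17 years → 28 October 2008.
  Marketing Approval Extension: +1820 days → 22 October 2013.
Terminal disclaimer: HD-362276 expires on the earlier of 22 October 2010 and 22 October 2013.

2010-10-22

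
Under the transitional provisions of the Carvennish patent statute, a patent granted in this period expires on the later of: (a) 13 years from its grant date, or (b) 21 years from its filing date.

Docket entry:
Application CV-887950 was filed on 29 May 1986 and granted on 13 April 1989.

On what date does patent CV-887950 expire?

May 29, 2007

(a) grant + 13 years → 13 April 2002.
(b) filing + 21 years → 29 May 2007.
Later of the two: 29 May 2007.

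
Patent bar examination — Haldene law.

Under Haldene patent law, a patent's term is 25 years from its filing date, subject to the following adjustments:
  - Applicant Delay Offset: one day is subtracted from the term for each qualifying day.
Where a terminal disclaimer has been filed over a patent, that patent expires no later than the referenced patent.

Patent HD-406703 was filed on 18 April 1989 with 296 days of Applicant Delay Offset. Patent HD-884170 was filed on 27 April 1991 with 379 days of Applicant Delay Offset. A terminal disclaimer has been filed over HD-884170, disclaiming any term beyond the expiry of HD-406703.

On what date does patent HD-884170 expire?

June 26, 2013

Natural term of HD-884170:
  Base: filing + 25 years → 27 April 2016.
  Applicant Delay Offset: −379 days → 14 April 2015.
Expiry of referenced patent HD-406703:
  Base: filing + 25 years → 18 April 2014.
  Applicant Delay Offset: −296 days → 26 June 2013.
Terminal disclaimer: HD-884170 expires on the earlier of 14 April 2015 and 26 June 2013.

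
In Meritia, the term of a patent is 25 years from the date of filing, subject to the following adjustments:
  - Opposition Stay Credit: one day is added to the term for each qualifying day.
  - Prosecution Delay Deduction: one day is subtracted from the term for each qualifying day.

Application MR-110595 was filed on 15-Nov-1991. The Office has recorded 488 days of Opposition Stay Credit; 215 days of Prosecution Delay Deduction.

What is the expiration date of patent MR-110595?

Base term: filing date + 25 years → 15 November 2016.
Opposition Stay Credit: +488 days → 18 March 2018.
Prosecution Delay Deduction: −215 days → 15 August 2017.

2017-08-15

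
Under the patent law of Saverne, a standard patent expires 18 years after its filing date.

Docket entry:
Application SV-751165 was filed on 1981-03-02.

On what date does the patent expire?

March 2, 1999

Filing date + 18 years → 2 March 1999.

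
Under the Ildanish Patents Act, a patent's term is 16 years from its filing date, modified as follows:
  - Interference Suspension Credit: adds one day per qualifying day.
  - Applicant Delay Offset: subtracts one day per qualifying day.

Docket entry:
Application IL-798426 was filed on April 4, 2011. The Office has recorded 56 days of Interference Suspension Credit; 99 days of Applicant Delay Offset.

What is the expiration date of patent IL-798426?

2027-02-20

Base term: filing date + 16 years → 4 April 2027.
Interference Suspension Credit: +56 days → 30 May 2027.
Applicant Delay Offset: −99 days → 20 February 2027.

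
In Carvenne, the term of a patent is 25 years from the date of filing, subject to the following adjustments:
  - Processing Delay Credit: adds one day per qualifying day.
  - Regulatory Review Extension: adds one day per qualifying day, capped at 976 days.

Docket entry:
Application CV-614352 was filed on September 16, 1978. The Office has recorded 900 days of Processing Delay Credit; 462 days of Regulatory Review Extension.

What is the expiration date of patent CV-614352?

Base term: filing date + 25 years → 16 September 2003.
Processing Delay Credit: +900 days → 4 March 2006.
Regulatory Review Extension: 462 days (within the 976-day cap) → +462 days → 9 June 2007.

June 9, 2007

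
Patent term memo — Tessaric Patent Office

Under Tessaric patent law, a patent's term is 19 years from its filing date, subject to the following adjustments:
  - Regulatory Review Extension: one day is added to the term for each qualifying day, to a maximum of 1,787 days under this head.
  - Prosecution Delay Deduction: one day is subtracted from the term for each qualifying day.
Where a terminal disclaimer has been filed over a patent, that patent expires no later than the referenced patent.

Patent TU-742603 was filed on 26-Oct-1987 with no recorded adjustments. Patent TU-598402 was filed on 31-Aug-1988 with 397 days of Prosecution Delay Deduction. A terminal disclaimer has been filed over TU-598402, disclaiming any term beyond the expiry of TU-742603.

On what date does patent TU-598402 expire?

Natural term of TU-598402:
  Base: filing + 19 years → 31 August 2007.
  Prosecution Delay Deduction: −397 days → 30 July 2006.
Expiry of referenced patent TU-742603:
  Base: filing + 19 years → 26 October 2006.
Terminal disclaimer: TU-598402 expires on the earlier of 30 July 2006 and 26 October 2006.

2006-07-30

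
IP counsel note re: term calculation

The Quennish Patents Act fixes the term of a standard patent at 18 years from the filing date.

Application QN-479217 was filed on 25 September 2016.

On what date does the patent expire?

Filing date + 18 years → 25 September 2034.

2034-09-25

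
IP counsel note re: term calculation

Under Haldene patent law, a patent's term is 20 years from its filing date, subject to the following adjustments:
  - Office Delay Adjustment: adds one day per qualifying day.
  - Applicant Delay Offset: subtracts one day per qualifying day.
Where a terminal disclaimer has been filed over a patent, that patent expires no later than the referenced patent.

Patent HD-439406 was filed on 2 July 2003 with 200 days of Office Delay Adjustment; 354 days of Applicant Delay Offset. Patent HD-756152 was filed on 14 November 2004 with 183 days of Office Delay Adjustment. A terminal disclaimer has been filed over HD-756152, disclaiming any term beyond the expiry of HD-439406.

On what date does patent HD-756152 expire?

January 29, 2023

Natural term of HD-756152:
  Base: filing + 20 years → 14 November 2024.
  Office Delay Adjustment: +183 days → 16 May 2025.
Expiry of referenced patent HD-439406:
  Base: filing + 20 years → 2 July 2023.
  Office Delay Adjustment: +200 days → 18 January 2024.
  Applicant Delay Offset: −354 days → 29 January 2023.
Terminal disclaimer: HD-756152 expires on the earlier of 16 May 2025 and 29 January 2023.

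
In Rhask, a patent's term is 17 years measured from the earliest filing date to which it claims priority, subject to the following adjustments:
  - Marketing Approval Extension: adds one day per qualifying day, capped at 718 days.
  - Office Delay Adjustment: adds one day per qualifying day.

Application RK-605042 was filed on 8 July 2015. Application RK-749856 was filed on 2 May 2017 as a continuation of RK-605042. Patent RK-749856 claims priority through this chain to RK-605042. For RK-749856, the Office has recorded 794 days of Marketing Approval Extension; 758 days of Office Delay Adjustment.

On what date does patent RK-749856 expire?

July 23, 2036

Earliest priority filing: 8 July 2015.
Base term: 8 July 2015 + 17 years → 8 July 2032.
Marketing Approval Extension: 794 days claimed exceeds the 718-day cap, so +718 days → 26 June 2034.
Office Delay Adjustment: +758 days → 23 July 2036.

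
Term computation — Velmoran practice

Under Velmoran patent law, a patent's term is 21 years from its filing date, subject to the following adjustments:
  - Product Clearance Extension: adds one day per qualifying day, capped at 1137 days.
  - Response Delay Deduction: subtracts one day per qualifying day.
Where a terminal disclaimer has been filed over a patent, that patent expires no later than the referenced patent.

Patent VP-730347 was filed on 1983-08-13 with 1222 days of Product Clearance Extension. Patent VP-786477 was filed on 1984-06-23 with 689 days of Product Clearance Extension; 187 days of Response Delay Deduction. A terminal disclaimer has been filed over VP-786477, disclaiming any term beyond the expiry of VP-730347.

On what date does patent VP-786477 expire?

2006-11-07

Natural term of VP-786477:
  Base: filing + 21 years → 23 June 2005.
  Product Clearance Extension: 689 days (within the 1137-day cap) → +689 days → 13 May 2007.
  Response Delay Deduction: −187 days → 7 November 2006.
Expiry of referenced patent VP-730347:
  Base: filing + 21 years → 13 August 2004.
  Product Clearance Extension: 1222 days claimed exceeds the 1137-day cap, so +1137 days → 24 September 2007.
Terminal disclaimer: VP-786477 expires on the earlier of 7 November 2006 and 24 September 2007.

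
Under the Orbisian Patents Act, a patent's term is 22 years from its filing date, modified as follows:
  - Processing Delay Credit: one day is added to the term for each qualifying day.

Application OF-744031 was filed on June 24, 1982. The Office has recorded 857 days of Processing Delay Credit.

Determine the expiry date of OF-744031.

Base term: filing date + 22 years → 24 June 2004.
Processing Delay Credit: +857 days → 29 October 2006.

October 29, 2006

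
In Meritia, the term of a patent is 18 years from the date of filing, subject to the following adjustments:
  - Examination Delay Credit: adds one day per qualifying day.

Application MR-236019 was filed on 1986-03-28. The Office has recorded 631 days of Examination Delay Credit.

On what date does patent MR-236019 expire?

2005-12-19

Base term: filing date + 18 years → 28 March 2004.
Examination Delay Credit: +631 days → 19 December 2005.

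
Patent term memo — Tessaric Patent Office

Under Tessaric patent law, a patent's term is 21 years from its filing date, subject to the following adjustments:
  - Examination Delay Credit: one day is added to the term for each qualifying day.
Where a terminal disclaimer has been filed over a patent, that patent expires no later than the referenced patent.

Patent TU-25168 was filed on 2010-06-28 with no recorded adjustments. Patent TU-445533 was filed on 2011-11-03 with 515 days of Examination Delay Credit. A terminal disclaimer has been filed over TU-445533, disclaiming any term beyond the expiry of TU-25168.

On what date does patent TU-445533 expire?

Natural term of TU-445533:
  Base: filing + 21 years → 3 November 2032.
  Examination Delay Credit: +515 days → 2 April 2034.
Expiry of referenced patent TU-25168:
  Base: filing + 21 years → 28 June 2031.
Terminal disclaimer: TU-445533 expires on the earlier of 2 April 2034 and 28 June 2031.

June 28, 2031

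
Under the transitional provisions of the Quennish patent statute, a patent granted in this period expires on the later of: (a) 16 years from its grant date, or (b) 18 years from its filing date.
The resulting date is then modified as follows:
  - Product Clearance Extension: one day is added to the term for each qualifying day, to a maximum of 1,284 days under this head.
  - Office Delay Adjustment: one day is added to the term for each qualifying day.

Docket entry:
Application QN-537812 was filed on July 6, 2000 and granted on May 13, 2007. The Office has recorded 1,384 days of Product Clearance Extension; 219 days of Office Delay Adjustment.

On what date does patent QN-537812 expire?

(a) grant + 16 years → 13 May 2023.
(b) filing + 18 years → 6 July 2018.
Later of the two: 13 May 2023.
Product Clearance Extension: 1384 days claimed exceeds the 1284-day cap, so +1284 days → 17 November 2026.
Office Delay Adjustment: +219 days → 24 June 2027.

June 24, 2027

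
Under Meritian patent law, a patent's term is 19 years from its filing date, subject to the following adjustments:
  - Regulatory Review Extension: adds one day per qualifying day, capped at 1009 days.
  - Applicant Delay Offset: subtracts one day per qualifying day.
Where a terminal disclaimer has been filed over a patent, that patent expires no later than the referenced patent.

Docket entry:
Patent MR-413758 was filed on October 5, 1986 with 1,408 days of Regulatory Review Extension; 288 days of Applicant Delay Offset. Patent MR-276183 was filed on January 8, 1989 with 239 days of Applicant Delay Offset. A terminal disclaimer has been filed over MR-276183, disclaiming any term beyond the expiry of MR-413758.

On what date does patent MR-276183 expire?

May 14, 2007

Natural term of MR-276183:
  Base: filing + 19 years → 8 January 2008.
  Applicant Delay Offset: −239 days → 14 May 2007.
Expiry of referenced patent MR-413758:
  Base: filing + 19 years → 5 October 2005.
  Regulatory Review Extension: 1408 days claimed exceeds the 1009-day cap, so +1009 days → 10 July 2008.
  Applicant Delay Offset: −288 days → 26 September 2007.
Terminal disclaimer: MR-276183 expires on the earlier of 14 May 2007 and 26 September 2007.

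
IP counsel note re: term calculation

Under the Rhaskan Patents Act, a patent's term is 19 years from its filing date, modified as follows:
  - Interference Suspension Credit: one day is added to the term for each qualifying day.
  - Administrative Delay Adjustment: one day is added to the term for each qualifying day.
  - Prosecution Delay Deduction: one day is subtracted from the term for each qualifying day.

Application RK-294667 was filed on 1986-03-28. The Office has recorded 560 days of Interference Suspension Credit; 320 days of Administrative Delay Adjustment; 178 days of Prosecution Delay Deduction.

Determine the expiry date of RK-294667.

2007-02-28

Base term: filing date + 19 years → 28 March 2005.
Interference Suspension Credit: +560 days → 9 October 2006.
Administrative Delay Adjustment: +320 days → 25 August 2007.
Prosecution Delay Deduction: −178 days → 28 February 2007.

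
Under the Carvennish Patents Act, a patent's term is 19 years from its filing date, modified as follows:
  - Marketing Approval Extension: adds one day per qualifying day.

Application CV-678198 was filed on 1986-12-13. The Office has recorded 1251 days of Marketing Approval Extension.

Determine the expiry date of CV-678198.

Base term: filing date + 19 years → 13 December 2005.
Marketing Approval Extension: +1251 days → 17 May 2009.

2009-05-17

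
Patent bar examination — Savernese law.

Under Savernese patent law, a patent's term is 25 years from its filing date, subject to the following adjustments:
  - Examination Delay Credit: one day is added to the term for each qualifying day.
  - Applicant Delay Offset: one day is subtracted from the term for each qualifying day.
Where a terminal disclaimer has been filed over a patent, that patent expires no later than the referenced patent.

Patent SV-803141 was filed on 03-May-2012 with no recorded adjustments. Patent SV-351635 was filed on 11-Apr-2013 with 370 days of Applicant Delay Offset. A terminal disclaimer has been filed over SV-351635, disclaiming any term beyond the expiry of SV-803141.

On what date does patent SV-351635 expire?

2037-04-06

Natural term of SV-351635:
  Base: filing + 25 years → 11 April 2038.
  Applicant Delay Offset: −370 days → 6 April 2037.
Expiry of referenced patent SV-803141:
  Base: filing + 25 years → 3 May 2037.
Terminal disclaimer: SV-351635 expires on the earlier of 6 April 2037 and 3 May 2037.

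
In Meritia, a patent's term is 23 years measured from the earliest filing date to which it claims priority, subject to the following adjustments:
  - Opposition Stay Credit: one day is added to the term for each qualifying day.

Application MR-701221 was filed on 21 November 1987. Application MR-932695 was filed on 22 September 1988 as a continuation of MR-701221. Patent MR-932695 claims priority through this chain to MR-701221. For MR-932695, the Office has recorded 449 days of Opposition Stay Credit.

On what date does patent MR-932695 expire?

Earliest priority filing: 21 November 1987.
Base term: 21 November 1987 + 23 years → 21 November 2010.
Opposition Stay Credit: +449 days → 13 February 2012.

February 13, 2012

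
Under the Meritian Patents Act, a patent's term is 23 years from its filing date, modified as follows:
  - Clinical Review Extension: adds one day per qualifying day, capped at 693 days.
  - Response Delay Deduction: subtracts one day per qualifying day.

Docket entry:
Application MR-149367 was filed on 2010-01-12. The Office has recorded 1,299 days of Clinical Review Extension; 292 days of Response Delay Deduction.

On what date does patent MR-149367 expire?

February 17, 2034

Base term: filing date + 23 years → 12 January 2033.
Clinical Review Extension: 1299 days claimed exceeds the 693-day cap, so +693 days → 6 December 2034.
Response Delay Deduction: −292 days → 17 February 2034.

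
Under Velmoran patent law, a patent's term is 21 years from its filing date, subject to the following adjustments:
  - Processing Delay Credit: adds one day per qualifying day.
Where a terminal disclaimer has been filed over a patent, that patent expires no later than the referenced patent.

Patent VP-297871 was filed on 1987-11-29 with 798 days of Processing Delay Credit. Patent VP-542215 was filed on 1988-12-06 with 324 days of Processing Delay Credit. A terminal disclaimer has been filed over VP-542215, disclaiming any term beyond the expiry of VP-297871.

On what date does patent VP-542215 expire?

2010-10-26

Natural term of VP-542215:
  Base: filing + 21 years → 6 December 2009.
  Processing Delay Credit: +324 days → 26 October 2010.
Expiry of referenced patent VP-297871:
  Base: filing + 21 years → 29 November 2008.
  Processing Delay Credit: +798 days → 5 February 2011.
Terminal disclaimer: VP-542215 expires on the earlier of 26 October 2010 and 5 February 2011.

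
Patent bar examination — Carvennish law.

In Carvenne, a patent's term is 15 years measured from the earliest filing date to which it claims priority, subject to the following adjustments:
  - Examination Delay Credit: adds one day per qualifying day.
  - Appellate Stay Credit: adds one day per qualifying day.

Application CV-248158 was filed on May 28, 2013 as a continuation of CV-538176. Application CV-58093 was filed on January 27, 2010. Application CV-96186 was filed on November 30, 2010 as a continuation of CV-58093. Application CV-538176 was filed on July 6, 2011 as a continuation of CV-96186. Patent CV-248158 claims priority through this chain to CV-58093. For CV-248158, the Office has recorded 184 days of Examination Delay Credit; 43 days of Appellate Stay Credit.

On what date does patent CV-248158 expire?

Earliest priority filing: 27 January 2010.
Base term: 27 January 2010 + 15 years → 27 January 2025.
Examination Delay Credit: +184 days → 30 July 2025.
Appellate Stay Credit: +43 days → 11 September 2025.

September 11, 2025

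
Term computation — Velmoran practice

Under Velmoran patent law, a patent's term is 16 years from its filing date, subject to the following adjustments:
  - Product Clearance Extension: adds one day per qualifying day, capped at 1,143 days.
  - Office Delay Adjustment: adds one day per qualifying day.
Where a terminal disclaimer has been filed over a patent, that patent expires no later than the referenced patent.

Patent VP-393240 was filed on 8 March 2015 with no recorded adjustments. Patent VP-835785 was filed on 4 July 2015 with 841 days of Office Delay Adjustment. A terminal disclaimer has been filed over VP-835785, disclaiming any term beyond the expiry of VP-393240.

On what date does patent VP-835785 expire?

Natural term of VP-835785:
  Base: filing + 16 years → 4 July 2031.
  Office Delay Adjustment: +841 days → 22 October 2033.
Expiry of referenced patent VP-393240:
  Base: filing + 16 years → 8 March 2031.
Terminal disclaimer: VP-835785 expires on the earlier of 22 October 2033 and 8 March 2031.

2031-03-08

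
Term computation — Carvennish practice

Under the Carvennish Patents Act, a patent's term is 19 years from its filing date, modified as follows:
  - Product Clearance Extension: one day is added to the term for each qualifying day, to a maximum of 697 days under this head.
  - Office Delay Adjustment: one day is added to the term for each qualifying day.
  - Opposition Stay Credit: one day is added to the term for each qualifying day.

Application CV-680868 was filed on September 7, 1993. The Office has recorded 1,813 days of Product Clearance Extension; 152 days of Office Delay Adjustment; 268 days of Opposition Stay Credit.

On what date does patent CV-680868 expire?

Base term: filing date + 19 years → 7 September 2012.
Product Clearance Extension: 1813 days claimed exceeds the 697-day cap, so +697 days → 5 August 2014.
Office Delay Adjustment: +152 days → 4 January 2015.
Opposition Stay Credit: +268 days → 29 September 2015.

September 29, 2015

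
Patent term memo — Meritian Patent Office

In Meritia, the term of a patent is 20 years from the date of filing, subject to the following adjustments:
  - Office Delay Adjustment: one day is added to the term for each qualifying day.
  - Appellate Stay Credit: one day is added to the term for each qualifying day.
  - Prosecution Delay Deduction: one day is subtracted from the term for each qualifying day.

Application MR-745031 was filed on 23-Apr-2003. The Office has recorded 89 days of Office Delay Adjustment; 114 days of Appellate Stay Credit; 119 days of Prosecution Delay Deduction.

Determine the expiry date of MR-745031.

Base term: filing date + 20 years → 23 April 2023.
Office Delay Adjustment: +89 days → 21 July 2023.
Appellate Stay Credit: +114 days → 12 November 2023.
Prosecution Delay Deduction: −119 days → 16 July 2023.

2023-07-16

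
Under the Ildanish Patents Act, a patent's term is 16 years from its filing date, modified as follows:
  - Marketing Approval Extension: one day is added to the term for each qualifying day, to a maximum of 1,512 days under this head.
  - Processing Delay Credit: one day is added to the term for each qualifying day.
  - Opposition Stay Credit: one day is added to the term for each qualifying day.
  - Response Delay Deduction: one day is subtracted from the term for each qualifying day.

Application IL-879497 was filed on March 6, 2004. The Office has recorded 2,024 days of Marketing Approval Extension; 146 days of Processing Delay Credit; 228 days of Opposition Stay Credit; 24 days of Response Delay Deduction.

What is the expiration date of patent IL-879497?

2025-04-11

Base term: filing date + 16 years → 6 March 2020.
Marketing Approval Extension: 2024 days claimed exceeds the 1512-day cap, so +1512 days → 26 April 2024.
Processing Delay Credit: +146 days → 19 September 2024.
Opposition Stay Credit: +228 days → 5 May 2025.
Response Delay Deduction: −24 days → 11 April 2025.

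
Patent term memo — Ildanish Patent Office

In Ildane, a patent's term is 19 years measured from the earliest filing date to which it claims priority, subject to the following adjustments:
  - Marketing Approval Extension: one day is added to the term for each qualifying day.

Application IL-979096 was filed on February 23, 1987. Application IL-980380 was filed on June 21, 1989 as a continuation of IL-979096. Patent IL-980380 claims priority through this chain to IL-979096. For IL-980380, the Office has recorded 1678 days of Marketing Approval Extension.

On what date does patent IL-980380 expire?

September 28, 2010

Earliest priority filing: 23 February 1987.
Base term: 23 February 1987 + 19 years → 23 February 2006.
Marketing Approval Extension: +1678 days → 28 September 2010.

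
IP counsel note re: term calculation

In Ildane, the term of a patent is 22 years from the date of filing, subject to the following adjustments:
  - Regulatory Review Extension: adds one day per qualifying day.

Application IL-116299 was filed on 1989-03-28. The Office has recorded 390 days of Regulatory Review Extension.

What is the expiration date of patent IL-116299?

2012-04-21

Base term: filing date + 22 years → 28 March 2011.
Regulatory Review Extension: +390 days → 21 April 2012.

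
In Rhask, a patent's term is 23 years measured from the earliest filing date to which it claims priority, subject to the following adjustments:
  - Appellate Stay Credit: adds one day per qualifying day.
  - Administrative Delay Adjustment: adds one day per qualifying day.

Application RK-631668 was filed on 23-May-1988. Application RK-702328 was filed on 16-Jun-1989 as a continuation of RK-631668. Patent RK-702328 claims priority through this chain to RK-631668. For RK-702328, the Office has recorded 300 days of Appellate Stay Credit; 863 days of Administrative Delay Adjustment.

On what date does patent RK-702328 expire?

Earliest priority filing: 23 May 1988.
Base term: 23 May 1988 + 23 years → 23 May 2011.
Appellate Stay Credit: +300 days → 18 March 2012.
Administrative Delay Adjustment: +863 days → 29 July 2014.

July 29, 2014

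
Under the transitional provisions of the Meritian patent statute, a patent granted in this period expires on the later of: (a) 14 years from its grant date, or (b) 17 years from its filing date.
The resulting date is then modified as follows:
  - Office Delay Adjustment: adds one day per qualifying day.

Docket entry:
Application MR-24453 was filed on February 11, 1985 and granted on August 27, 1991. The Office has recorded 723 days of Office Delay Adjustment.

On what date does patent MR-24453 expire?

(a) grant + 14 years → 27 August 2005.
(b) filing + 17 years → 11 February 2002.
Later of the two: 27 August 2005.
Office Delay Adjustment: +723 days → 20 August 2007.

2007-08-20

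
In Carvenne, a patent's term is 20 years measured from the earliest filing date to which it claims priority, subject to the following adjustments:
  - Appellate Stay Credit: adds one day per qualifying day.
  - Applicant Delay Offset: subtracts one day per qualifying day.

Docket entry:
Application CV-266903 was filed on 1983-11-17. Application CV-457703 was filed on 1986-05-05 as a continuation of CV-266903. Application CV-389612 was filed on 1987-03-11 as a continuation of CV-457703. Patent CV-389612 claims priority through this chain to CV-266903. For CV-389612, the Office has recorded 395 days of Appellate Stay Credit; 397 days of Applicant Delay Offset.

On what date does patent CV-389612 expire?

Earliest priority filing: 17 November 1983.
Base term: 17 November 1983 + 20 years → 17 November 2003.
Appellate Stay Credit: +395 days → 16 December 2004.
Applicant Delay Offset: −397 days → 15 November 2003.

November 15, 2003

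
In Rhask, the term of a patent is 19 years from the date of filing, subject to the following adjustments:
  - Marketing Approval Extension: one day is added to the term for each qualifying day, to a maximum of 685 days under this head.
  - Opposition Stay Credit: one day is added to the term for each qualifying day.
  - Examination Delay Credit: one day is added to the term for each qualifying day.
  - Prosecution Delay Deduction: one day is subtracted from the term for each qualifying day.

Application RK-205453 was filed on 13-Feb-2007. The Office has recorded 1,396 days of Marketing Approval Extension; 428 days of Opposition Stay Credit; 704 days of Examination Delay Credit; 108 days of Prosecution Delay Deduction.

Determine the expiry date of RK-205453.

2030-10-19

Base term: filing date + 19 years → 13 February 2026.
Marketing Approval Extension: 1396 days claimed exceeds the 685-day cap, so +685 days → 30 December 2027.
Opposition Stay Credit: +428 days → 2 March 2029.
Examination Delay Credit: +704 days → 4 February 2031.
Prosecution Delay Deduction: −108 days → 19 October 2030.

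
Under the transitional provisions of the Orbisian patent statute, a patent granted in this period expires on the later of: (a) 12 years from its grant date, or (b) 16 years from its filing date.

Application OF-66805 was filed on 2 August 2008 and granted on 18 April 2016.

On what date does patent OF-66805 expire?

2028-04-18

(a) grant + 12 years → 18 April 2028.
(b) filing + 16 years → 2 August 2024.
Later of the two: 18 April 2028.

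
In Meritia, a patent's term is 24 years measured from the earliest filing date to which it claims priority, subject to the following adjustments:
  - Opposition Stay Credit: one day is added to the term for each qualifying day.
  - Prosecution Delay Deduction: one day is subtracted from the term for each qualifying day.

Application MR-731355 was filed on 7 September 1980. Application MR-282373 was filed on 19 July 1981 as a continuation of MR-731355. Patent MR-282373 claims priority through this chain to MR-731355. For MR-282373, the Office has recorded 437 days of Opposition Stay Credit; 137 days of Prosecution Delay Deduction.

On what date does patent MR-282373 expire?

July 4, 2005

Earliest priority filing: 7 September 1980.
Base term: 7 September 1980 + 24 years → 7 September 2004.
Opposition Stay Credit: +437 days → 18 November 2005.
Prosecution Delay Deduction: −137 days → 4 July 2005.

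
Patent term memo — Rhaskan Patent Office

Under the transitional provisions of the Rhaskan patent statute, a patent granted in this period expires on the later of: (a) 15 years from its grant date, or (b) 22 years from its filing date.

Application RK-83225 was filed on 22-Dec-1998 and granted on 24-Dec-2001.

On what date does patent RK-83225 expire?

(a) grant + 15 years → 24 December 2016.
(b) filing + 22 years → 22 December 2020.
Later of the two: 22 December 2020.

December 22, 2020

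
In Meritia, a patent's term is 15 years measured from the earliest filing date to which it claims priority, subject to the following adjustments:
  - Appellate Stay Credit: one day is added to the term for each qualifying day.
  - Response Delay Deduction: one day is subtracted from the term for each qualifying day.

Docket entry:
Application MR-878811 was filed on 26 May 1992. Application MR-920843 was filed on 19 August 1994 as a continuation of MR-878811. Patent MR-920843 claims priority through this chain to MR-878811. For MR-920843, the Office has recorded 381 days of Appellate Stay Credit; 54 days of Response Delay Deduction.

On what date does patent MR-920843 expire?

Earliest priority filing: 26 May 1992.
Base term: 26 May 1992 + 15 years → 26 May 2007.
Appellate Stay Credit: +381 days → 10 June 2008.
Response Delay Deduction: −54 days → 17 April 2008.

2008-04-17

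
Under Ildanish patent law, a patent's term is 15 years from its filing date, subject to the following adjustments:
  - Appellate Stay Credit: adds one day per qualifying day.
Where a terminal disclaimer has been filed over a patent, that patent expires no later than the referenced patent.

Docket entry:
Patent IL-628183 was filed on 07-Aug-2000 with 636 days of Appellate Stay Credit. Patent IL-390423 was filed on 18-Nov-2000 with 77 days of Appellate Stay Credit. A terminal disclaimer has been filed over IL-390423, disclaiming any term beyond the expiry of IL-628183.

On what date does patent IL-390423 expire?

2016-02-03

Natural term of IL-390423:
  Base: filing + 15 years → 18 November 2015.
  Appellate Stay Credit: +77 days → 3 February 2016.
Expiry of referenced patent IL-628183:
  Base: filing + 15 years → 7 August 2015.
  Appellate Stay Credit: +636 days → 4 May 2017.
Terminal disclaimer: IL-390423 expires on the earlier of 3 February 2016 and 4 May 2017.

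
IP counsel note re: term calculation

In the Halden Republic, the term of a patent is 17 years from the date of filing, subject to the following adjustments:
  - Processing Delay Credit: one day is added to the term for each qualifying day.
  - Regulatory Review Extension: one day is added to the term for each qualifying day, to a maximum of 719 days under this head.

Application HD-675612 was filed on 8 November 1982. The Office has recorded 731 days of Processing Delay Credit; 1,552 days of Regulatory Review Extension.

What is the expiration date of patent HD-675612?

Base term: filing date + 17 years → 8 November 1999.
Processing Delay Credit: +731 days → 8 November 2001.
Regulatory Review Extension: 1552 days claimed exceeds the 719-day cap, so +719 days → 28 October 2003.

October 28, 2003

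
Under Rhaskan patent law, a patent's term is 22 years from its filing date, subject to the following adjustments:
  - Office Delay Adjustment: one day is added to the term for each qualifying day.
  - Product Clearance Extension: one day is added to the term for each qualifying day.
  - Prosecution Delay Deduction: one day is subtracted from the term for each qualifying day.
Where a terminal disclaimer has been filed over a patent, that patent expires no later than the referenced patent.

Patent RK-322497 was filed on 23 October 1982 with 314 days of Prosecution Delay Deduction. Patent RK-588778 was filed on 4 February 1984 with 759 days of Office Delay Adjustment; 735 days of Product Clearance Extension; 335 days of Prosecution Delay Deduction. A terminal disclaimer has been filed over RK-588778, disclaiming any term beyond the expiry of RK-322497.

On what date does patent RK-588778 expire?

Natural term of RK-588778:
  Base: filing + 22 years → 4 February 2006.
  Office Delay Adjustment: +759 days → 4 March 2008.
  Product Clearance Extension: +735 days → 9 March 2010.
  Prosecution Delay Deduction: −335 days → 8 April 2009.
Expiry of referenced patent RK-322497:
  Base: filing + 22 years → 23 October 2004.
  Prosecution Delay Deduction: −314 days → 14 December 2003.
Terminal disclaimer: RK-588778 expires on the earlier of 8 April 2009 and 14 December 2003.

December 14, 2003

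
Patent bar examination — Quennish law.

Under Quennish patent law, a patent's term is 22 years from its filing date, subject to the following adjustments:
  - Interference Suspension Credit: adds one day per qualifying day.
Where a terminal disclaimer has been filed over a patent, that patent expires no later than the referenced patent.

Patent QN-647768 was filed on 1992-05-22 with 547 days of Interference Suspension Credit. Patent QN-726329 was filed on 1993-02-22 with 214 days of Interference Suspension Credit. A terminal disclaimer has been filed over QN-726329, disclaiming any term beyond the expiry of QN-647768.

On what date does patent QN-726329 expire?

Natural term of QN-726329:
  Base: filing + 22 years → 22 February 2015.
  Interference Suspension Credit: +214 days → 24 September 2015.
Expiry of referenced patent QN-647768:
  Base: filing + 22 years → 22 May 2014.
  Interference Suspension Credit: +547 days → 20 November 2015.
Terminal disclaimer: QN-726329 expires on the earlier of 24 September 2015 and 20 November 2015.

September 24, 2015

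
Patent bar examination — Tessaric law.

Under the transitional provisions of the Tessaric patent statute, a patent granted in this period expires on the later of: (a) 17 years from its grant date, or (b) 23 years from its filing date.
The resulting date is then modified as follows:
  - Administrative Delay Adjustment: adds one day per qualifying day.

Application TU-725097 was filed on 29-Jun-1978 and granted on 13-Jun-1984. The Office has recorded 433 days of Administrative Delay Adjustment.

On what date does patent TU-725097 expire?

September 5, 2002

(a) grant + 17 years → 13 June 2001.
(b) filing + 23 years → 29 June 2001.
Later of the two: 29 June 2001.
Administrative Delay Adjustment: +433 days → 5 September 2002.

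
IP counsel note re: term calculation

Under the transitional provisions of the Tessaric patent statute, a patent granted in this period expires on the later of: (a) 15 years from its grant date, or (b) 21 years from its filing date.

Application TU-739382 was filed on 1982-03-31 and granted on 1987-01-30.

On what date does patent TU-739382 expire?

2003-03-31

(a) grant + 15 years → 30 January 2002.
(b) filing + 21 years → 31 March 2003.
Later of the two: 31 March 2003.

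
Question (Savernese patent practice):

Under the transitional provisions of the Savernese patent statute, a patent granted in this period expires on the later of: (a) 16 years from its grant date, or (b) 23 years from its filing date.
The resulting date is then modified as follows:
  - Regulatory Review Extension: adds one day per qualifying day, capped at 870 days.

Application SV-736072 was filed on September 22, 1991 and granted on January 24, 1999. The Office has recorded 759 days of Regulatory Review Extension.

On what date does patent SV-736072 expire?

2017-02-21

(a) grant + 16 years → 24 January 2015.
(b) filing + 23 years → 22 September 2014.
Later of the two: 24 January 2015.
Regulatory Review Extension: 759 days (within the 870-day cap) → +759 days → 21 February 2017.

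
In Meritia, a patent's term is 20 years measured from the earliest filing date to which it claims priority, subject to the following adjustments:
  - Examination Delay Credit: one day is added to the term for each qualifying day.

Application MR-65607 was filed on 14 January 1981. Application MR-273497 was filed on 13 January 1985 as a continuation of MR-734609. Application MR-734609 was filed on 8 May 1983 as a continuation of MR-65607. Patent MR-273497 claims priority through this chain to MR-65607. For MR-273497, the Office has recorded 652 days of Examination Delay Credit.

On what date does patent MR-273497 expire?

Earliest priority filing: 14 January 1981.
Base term: 14 January 1981 + 20 years → 14 January 2001.
Examination Delay Credit: +652 days → 28 October 2002.

October 28, 2002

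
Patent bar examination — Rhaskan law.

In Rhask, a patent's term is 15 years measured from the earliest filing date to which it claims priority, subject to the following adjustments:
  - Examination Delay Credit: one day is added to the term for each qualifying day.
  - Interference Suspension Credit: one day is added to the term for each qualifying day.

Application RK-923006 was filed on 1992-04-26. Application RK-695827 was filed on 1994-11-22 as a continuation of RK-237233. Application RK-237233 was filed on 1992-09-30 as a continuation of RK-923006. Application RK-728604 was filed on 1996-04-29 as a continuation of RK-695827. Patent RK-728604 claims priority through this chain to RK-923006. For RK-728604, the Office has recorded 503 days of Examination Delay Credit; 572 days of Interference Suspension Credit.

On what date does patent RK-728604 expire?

2010-04-05

Earliest priority filing: 26 April 1992.
Base term: 26 April 1992 + 15 years → 26 April 2007.
Examination Delay Credit: +503 days → 10 September 2008.
Interference Suspension Credit: +572 days → 5 April 2010.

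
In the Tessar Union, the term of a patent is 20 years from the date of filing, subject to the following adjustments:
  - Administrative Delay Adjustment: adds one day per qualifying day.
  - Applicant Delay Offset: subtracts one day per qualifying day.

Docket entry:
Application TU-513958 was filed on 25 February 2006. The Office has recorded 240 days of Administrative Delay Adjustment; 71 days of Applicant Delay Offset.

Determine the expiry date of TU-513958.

August 13, 2026

Base term: filing date + 20 years → 25 February 2026.
Administrative Delay Adjustment: +240 days → 23 October 2026.
Applicant Delay Offset: −71 days → 13 August 2026.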